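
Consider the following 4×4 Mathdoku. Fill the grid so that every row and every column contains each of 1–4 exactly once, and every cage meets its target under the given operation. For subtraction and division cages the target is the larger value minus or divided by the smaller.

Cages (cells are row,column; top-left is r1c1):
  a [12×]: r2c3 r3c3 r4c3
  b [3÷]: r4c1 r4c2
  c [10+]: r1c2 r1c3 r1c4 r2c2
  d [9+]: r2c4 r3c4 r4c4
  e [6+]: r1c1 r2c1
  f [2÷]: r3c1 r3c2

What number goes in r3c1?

In row 4, 2 can only go at r4c4, so r4c4 = 2.
In row 4, 4 can only go at r4c3, so r4c3 = 4.
The only place for 3 in column 1 is r4c1.
Row 4 already has 3; hence r4c2 = 1.
The only place for 1 in row 2 is r2c3.
The 4 cells of cage c must have sum 10, leaving r1c4 = 1.
1 is placed in column 3; hence r3c3 = 3.
Row 3 already has 3, leaving r3c4 = 4.
Column 3 now contains 3, leaving r1c3 = 2.
4 is placed in column 4; hence r2c4 = 3.
The two cells of cage f must have quotient 2; hence r3c1 = 1.
4 is placed in row 3, leaving r3c2 = 2.
Row 1 already has 2; hence r1c1 = 4.
Cage c has sum 10; hence r1c2 = 3.
Cage e's pair has sum 6, leaving r2c1 = 2.
Row 2 now contains 3; hence r2c2 = 4.
Filled in: 4 3 2 1 / 2 4 1 3 / 1 2 3 4 / 3 1 4 2.

1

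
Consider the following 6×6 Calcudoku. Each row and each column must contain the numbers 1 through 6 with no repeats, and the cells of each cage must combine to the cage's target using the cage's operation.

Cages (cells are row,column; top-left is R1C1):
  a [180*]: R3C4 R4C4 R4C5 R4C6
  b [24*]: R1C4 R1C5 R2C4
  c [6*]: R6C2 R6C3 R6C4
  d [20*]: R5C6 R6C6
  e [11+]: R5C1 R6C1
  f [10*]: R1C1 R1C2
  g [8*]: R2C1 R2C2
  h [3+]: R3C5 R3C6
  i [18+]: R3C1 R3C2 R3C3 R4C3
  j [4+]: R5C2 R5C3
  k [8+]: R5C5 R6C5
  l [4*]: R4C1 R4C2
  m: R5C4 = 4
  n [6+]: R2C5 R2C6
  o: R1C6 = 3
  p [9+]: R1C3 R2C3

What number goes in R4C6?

6

O is a freebie, which forces R1C6 = 3.
M is a freebie, leaving R5C4 = 4.
Row 5 already has 4, so R5C6 = 5.
5 is placed in column 6, so R6C6 = 4.
Row 5 already has 5, which forces R5C1 = 6.
Cage e needs two cells with sum 11, so R6C1 = 5.
Column 1 now contains 5, so R1C1 = 2.
Cage f's pair has product 10; hence R1C2 = 5.
2 is placed in row 1, leaving R1C5 = 4.
Column 1 already has 2, leaving R2C1 = 4.
4 is placed in row 2, leaving R2C2 = 2.
4 is placed in column 5, which forces R2C5 = 5.
Row 2 already has 2, leaving R2C6 = 1.
1 is placed in column 6, so R3C6 = 2.
Column 1 now contains 4, leaving R4C1 = 1.
Row 4 now contains 1, leaving R4C2 = 4.
2 is placed in column 6, so R4C6 = 6.
Cage k needs two cells with sum 8, which forces R5C5 = 2.
Cage k needs two cells with sum 8; hence R6C5 = 6.
Row 1 already has 4, which forces R1C3 = 6.
The 3 cells of cage b must have product 24, which forces R1C4 = 1.
5 is placed in row 2, so R2C3 = 3.
Cage b has product 24, which forces R2C4 = 6.
Column 1 already has 1, which forces R3C1 = 3.
Cage i needs sum 18; hence R3C2 = 6.
Cage i needs sum 18, so R3C3 = 4.
The 4 cells of cage a must have product 180, so R3C4 = 5.
Row 3 already has 2; hence R3C5 = 1.
Cage i has sum 18, leaving R4C3 = 5.
The 4 cells of cage a must have product 180, which forces R4C4 = 2.
2 is placed in column 5; hence R4C5 = 3.
3 is placed in column 3, leaving R5C3 = 1.
Column 3 already has 1; hence R6C3 = 2.
Column 4 already has 2; hence R6C4 = 3.
Row 5 now contains 1, which forces R5C2 = 3.
Row 6 already has 3; hence R6C2 = 1.
Filled in: 2 5 6 1 4 3 / 4 2 3 6 5 1 / 3 6 4 5 1 2 / 1 4 5 2 3 6 / 6 3 1 4 2 5 / 5 1 2 3 6 4.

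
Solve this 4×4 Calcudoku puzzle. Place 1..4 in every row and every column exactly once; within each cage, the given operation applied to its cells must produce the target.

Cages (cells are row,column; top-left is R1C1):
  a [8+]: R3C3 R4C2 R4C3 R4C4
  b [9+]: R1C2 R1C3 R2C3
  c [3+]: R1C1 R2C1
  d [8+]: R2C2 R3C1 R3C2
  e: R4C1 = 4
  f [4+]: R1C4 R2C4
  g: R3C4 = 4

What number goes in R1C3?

Cage g is a single given cell, so R3C4 = 4.
E is a freebie, so R4C1 = 4.
Cage a needs sum 8, leaving R3C3 = 2.
Cage d has sum 8, which forces R2C2 = 4.
Row 2 now contains 4; hence R2C3 = 3.
Row 2 already has 3; hence R2C4 = 1.
3 is placed in column 3, which forces R4C3 = 1.
Cage c's pair has sum 3, which forces R1C1 = 1.
Column 2 already has 4, so R1C2 = 2.
Column 3 already has 1, so R1C3 = 4.
1 is placed in column 4, so R1C4 = 3.
Row 2 now contains 1, which forces R2C1 = 2.
Column 1 already has 1, leaving R3C1 = 3.
Row 3 now contains 3, leaving R3C2 = 1.
Column 2 now contains 2; hence R4C2 = 3.
Column 4 now contains 3, leaving R4C4 = 2.
The full grid is 1 2 4 3 / 2 4 3 1 / 3 1 2 4 / 4 3 1 2.

4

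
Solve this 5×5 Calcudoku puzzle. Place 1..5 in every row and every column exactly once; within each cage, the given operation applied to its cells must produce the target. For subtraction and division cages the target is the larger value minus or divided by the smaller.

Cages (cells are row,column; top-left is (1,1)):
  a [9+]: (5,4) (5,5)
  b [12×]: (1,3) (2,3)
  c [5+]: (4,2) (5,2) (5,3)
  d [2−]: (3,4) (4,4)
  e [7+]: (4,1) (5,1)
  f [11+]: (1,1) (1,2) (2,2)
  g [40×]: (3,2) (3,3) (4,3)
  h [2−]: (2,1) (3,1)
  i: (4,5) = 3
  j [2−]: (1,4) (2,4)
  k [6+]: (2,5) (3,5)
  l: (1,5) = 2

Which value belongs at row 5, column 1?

L is a freebie, leaving (1,5) = 2.
Cage i is a single given cell, which forces (4,5) = 3.
The only place for 1 in column 3 is (5,3).
Cage c has sum 5, which forces (4,2) = 1.
Row 5 now contains 1; hence (5,2) = 3.
The 3 cells of cage f must have sum 11, leaving (2,2) = 2.
Row 1 needs a 1, and only (1,4) is open for it.
Cage j's pair has difference 2, leaving (2,4) = 3.
The two cells of cage b must have product 12, leaving (1,3) = 3.
Row 2 now contains 3; hence (2,3) = 4.
Cage h's pair has difference 2, which forces (3,1) = 3.
Cage g has product 40, leaving (3,2) = 4.
4 is placed in row 3, so (3,4) = 2.
Column 4 now contains 2, leaving (4,4) = 4.
Column 4 now contains 4, which forces (5,4) = 5.
5 is placed in row 5, so (5,5) = 4.
Cage f has sum 11, leaving (1,1) = 4.
Column 2 already has 4; hence (1,2) = 5.
Row 3 now contains 2, so (3,3) = 5.
5 is placed in row 3, which forces (3,5) = 1.
The two cells of cage e must have sum 7, which forces (4,1) = 5.
Cage g needs product 40, so (4,3) = 2.
5 is placed in row 5; hence (5,1) = 2.
Column 1 already has 5, which forces (2,1) = 1.
Column 5 already has 1; hence (2,5) = 5.
Completed grid: 4 5 3 1 2 / 1 2 4 3 5 / 3 4 5 2 1 / 5 1 2 4 3 / 2 3 1 5 4.

2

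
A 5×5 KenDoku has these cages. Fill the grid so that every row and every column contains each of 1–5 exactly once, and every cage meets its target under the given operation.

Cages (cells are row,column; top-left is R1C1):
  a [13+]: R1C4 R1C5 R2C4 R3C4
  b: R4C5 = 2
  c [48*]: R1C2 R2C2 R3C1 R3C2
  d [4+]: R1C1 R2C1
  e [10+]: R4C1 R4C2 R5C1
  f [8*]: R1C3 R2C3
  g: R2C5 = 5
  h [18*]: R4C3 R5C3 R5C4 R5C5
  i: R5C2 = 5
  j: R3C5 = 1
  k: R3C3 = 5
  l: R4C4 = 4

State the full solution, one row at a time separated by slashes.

Cage g is given, leaving R2C5 = 5.
Cage k is given; hence R3C3 = 5.
Cage j is a single given cell, so R3C5 = 1.
The 4 cells of cage h must have product 18, leaving R4C3 = 3.
Cage l is given, so R4C4 = 4.
Cage b is a single given cell, leaving R4C5 = 2.
Cage i is a single given cell; hence R5C2 = 5.
Column 5 already has 2, which forces R5C5 = 3.
Cage a has sum 13, leaving R1C4 = 5.
Column 5 now contains 3, leaving R1C5 = 4.
Cage a needs sum 13, so R2C4 = 1.
The 4 cells of cage a must have sum 13, so R3C4 = 3.
Cage e needs sum 10, leaving R4C1 = 5.
5 is placed in column 2, which forces R4C2 = 1.
Cage e has sum 10, which forces R5C1 = 4.
1 is placed in column 4, so R5C4 = 2.
Cage d needs two cells with sum 4, leaving R1C1 = 1.
4 is placed in row 1, leaving R1C3 = 2.
Row 2 already has 1, which forces R2C1 = 3.
Row 2 already has 3, so R2C2 = 2.
Cage f needs two cells with product 8; hence R2C3 = 4.
Column 1 already has 4, which forces R3C1 = 2.
3 is placed in row 3, which forces R3C2 = 4.
Row 5 already has 2, which forces R5C3 = 1.
2 is placed in row 1, so R1C2 = 3.

1 3 2 5 4 / 3 2 4 1 5 / 2 4 5 3 1 / 5 1 3 4 2 / 4 5 1 2 3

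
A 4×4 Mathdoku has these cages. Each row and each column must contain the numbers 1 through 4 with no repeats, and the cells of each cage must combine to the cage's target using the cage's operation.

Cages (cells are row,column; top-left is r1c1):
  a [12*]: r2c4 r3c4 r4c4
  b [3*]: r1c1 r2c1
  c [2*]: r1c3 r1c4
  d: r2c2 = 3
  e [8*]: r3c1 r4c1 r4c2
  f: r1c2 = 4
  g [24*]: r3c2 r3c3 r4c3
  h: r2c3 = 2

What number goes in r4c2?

1

F is a freebie, which forces r1c2 = 4.
Cage d is a single given cell; hence r2c2 = 3.
Cage h is a single given cell, leaving r2c3 = 2.
Column 2 already has 3, leaving r3c2 = 2.
Column 2 already has 2, which forces r4c2 = 1.
The two cells of cage b must have product 3, leaving r1c1 = 3.
Column 3 already has 2, which forces r1c3 = 1.
The two cells of cage c must have product 2, so r1c4 = 2.
Row 2 now contains 3, which forces r2c1 = 1.
Row 2 now contains 1; hence r2c4 = 4.
Cage e has product 8, so r3c1 = 4.
Row 3 already has 4; hence r3c3 = 3.
Row 3 now contains 3; hence r3c4 = 1.
Cage e needs product 8, leaving r4c1 = 2.
Column 3 now contains 3; hence r4c3 = 4.
Column 4 now contains 4, which forces r4c4 = 3.
The full grid is 3 4 1 2 / 1 3 2 4 / 4 2 3 1 / 2 1 4 3.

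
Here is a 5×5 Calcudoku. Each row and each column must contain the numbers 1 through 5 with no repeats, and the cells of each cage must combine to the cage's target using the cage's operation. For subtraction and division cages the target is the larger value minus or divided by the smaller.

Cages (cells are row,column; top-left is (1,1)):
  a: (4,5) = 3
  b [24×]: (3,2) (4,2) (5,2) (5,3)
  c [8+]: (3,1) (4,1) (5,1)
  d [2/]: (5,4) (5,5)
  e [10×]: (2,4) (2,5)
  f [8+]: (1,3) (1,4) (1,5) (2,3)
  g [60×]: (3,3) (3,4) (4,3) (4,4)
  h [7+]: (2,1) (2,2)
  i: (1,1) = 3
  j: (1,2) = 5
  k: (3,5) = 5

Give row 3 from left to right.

Cage i is given, which forces (1,1) = 3.
Cage j is a single given cell, which forces (1,2) = 5.
K is a freebie, leaving (3,5) = 5.
Cage a is given, leaving (4,5) = 3.
Cage f has sum 8, leaving (2,3) = 1.
The two cells of cage e must have product 10, which forces (2,4) = 5.
5 is placed in column 5, so (2,5) = 2.
5 is placed in row 2, which forces (2,1) = 4.
2 is placed in row 2, so (2,2) = 3.
Cage g has product 60, so (4,3) = 5.
Cage d's pair has quotient 2; hence (5,4) = 2.
Cage f has sum 8, leaving (1,3) = 2.
The 3 cells of cage c must have sum 8, so (5,1) = 5.
Cage b needs product 24, leaving (5,3) = 3.
3 is placed in column 3, which forces (3,3) = 4.
The 4 cells of cage g must have product 60, leaving (3,4) = 3.
Cage g needs product 60, so (4,4) = 1.
Column 4 now contains 1; hence (1,4) = 4.
Cage f needs sum 8, which forces (1,5) = 1.
The 3 cells of cage c must have sum 8; hence (3,1) = 1.
Row 3 already has 1, leaving (3,2) = 2.
1 is placed in row 4, so (4,1) = 2.
2 is placed in column 2, so (4,2) = 4.
4 is placed in column 2; hence (5,2) = 1.
1 is placed in column 5, which forces (5,5) = 4.
The full grid is 3 5 2 4 1 / 4 3 1 5 2 / 1 2 4 3 5 / 2 4 5 1 3 / 5 1 3 2 4.

1 2 4 3 5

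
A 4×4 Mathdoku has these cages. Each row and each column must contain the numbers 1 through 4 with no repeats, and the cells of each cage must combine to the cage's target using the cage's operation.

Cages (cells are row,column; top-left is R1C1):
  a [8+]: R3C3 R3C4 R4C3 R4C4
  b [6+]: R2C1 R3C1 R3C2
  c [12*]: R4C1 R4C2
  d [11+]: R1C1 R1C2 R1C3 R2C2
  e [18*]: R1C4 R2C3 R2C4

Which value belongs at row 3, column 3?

1

Cage e needs product 18, so R1C4 = 3.
The 3 cells of cage e must have product 18; hence R2C3 = 3.
Cage e has product 18; hence R2C4 = 2.
Row 2 now contains 2, so R2C1 = 1.
Row 2 now contains 2, so R2C2 = 4.
Column 2 now contains 4, leaving R4C2 = 3.
Row 4 already has 3, which forces R4C1 = 4.
Row 4 already has 4, leaving R4C4 = 1.
Column 1 now contains 4, so R1C1 = 2.
Cage d has sum 11, which forces R1C2 = 1.
The 4 cells of cage d must have sum 11, so R1C3 = 4.
Column 1 now contains 4, leaving R3C1 = 3.
Cage b needs sum 6; hence R3C2 = 2.
Cage a needs sum 8, so R3C3 = 1.
Column 4 already has 1, so R3C4 = 4.
1 is placed in row 4; hence R4C3 = 2.
Filled in: 2 1 4 3 / 1 4 3 2 / 3 2 1 4 / 4 3 2 1.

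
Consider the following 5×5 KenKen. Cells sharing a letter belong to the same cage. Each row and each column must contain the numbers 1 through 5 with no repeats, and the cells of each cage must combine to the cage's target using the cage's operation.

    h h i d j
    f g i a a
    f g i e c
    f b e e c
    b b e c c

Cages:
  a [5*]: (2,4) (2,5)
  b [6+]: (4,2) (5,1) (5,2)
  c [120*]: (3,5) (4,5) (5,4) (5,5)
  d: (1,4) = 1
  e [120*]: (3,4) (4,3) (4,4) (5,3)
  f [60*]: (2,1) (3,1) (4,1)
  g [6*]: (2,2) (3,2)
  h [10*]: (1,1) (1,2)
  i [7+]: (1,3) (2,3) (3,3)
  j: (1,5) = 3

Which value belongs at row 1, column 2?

Cage d is given, which forces (1,4) = 1.
Cage j is given; hence (1,5) = 3.
Column 4 now contains 1, so (2,4) = 5.
5 is placed in row 2, which forces (2,5) = 1.
Cage i has sum 7; hence (3,3) = 1.
The 4 cells of cage c must have product 120, leaving (5,4) = 3.
Cage e needs product 120, leaving (4,3) = 3.
Cage e needs product 120, which forces (5,3) = 5.
3 is placed in row 4, which forces (4,2) = 1.
Cage b has sum 6, leaving (5,1) = 1.
Cage b has sum 6, leaving (5,2) = 4.
Row 5 already has 4, which forces (5,5) = 2.
The only place for 4 in row 1 is (1,3).
Column 3 already has 4, so (2,3) = 2.
Row 2 already has 2; hence (2,2) = 3.
Cage g's pair has product 6; hence (3,2) = 2.
Row 3 now contains 2, which forces (3,4) = 4.
Row 3 already has 4, which forces (3,5) = 5.
Column 4 already has 4, so (4,4) = 2.
5 is placed in column 5; hence (4,5) = 4.
Cage h's pair has product 10, which forces (1,1) = 2.
Column 2 now contains 2; hence (1,2) = 5.
Row 2 now contains 3; hence (2,1) = 4.
Row 3 already has 5; hence (3,1) = 3.
Row 4 already has 4, leaving (4,1) = 5.
Filled in: 2 5 4 1 3 / 4 3 2 5 1 / 3 2 1 4 5 / 5 1 3 2 4 / 1 4 5 3 2.

5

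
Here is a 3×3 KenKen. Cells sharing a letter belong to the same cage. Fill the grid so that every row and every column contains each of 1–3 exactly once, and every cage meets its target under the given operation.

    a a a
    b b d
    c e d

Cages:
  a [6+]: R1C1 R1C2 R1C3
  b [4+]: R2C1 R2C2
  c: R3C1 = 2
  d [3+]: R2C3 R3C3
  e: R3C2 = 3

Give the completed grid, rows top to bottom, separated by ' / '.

Cage c is a single given cell, leaving R3C1 = 2.
E is a freebie, leaving R3C2 = 3.
2 is placed in row 3; hence R3C3 = 1.
Cage b's pair has sum 4; hence R2C1 = 3.
3 is placed in column 2; hence R2C2 = 1.
Column 3 now contains 1, which forces R2C3 = 2.
Column 1 already has 3, so R1C1 = 1.
Column 2 already has 1, so R1C2 = 2.
2 is placed in column 3; hence R1C3 = 3.

1 2 3 / 3 1 2 / 2 3 1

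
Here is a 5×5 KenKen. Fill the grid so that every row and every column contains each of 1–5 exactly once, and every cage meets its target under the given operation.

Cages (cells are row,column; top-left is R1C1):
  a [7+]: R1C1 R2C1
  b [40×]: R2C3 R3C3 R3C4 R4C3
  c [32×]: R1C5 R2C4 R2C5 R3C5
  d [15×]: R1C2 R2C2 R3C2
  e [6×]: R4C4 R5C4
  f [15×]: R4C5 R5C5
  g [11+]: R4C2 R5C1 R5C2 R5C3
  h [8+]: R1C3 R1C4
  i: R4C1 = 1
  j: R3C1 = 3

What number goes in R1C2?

1

Cage c needs product 32; hence R2C4 = 4.
Cage j is given, which forces R3C1 = 3.
Cage i is a single given cell, which forces R4C1 = 1.
In row 1, 4 can only go at R1C5, so R1C5 = 4.
In row 1, 1 can only go at R1C2, so R1C2 = 1.
Cage d needs product 15, leaving R2C2 = 3.
1 is placed in column 2, so R3C2 = 5.
Row 1 needs a 2, and only R1C1 is open for it.
Column 1 already has 2; hence R2C1 = 5.
Cage g needs sum 11; hence R4C2 = 4.
Column 1 already has 2, so R5C1 = 4.
The 4 cells of cage g must have sum 11, which forces R5C2 = 2.
Cage g has sum 11, leaving R5C3 = 1.
2 is placed in row 5, so R5C4 = 3.
Row 5 already has 3, which forces R5C5 = 5.
Cage h needs two cells with sum 8; hence R1C3 = 3.
Column 4 now contains 3; hence R1C4 = 5.
Column 3 now contains 1, leaving R2C3 = 2.
Row 2 now contains 2, leaving R2C5 = 1.
Cage b has product 40, leaving R3C3 = 4.
Cage b has product 40, leaving R3C4 = 1.
Column 5 now contains 1, leaving R3C5 = 2.
Cage b has product 40, which forces R4C3 = 5.
Column 4 now contains 3, so R4C4 = 2.
Column 5 now contains 5, so R4C5 = 3.
The full grid is 2 1 3 5 4 / 5 3 2 4 1 / 3 5 4 1 2 / 1 4 5 2 3 / 4 2 1 3 5.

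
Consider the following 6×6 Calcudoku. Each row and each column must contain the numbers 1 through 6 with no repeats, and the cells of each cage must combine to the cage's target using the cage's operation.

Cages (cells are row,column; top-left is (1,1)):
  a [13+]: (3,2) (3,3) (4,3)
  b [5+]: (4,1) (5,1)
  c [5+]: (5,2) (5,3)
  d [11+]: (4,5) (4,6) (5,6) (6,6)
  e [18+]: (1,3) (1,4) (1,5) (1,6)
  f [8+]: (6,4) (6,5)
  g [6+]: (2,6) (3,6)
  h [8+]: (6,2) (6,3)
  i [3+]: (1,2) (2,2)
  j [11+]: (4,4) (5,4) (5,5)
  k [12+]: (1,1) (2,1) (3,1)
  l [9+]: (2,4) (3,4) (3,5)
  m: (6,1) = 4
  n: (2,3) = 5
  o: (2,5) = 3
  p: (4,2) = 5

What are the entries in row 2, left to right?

6 1 5 2 3 4

Cage n is given, leaving (2,3) = 5.
Cage o is given, leaving (2,5) = 3.
Cage p is a single given cell, so (4,2) = 5.
Cage m is a single given cell, so (6,1) = 4.
Row 1 needs a 2, and only (1,2) is open for it.
Column 2 now contains 2, so (2,2) = 1.
Column 2 now contains 2, so (6,2) = 6.
Cage h's pair has sum 8, leaving (6,3) = 2.
Row 6 already has 2, leaving (6,4) = 3.
Row 6 already has 2, leaving (6,5) = 5.
5 is placed in row 6, so (6,6) = 1.
Row 2 now contains 1, leaving (2,1) = 6.
The two cells of cage c must have sum 5, leaving (5,2) = 4.
Cage c's pair has sum 5; hence (5,3) = 1.
Column 2 already has 4, so (3,2) = 3.
Cage j has sum 11, leaving (4,4) = 4.
The 3 cells of cage j must have sum 11; hence (5,4) = 5.
The 3 cells of cage j must have sum 11, leaving (5,5) = 2.
Cage e has sum 18, leaving (1,3) = 3.
Column 4 already has 5; hence (1,4) = 6.
The 4 cells of cage e must have sum 18; hence (1,5) = 4.
The 4 cells of cage e must have sum 18, which forces (1,6) = 5.
Column 4 now contains 4, which forces (2,4) = 2.
2 is placed in row 2, which forces (2,6) = 4.
The 3 cells of cage a must have sum 13, so (3,3) = 4.
6 is placed in column 4, leaving (3,4) = 1.
Row 3 now contains 1, which forces (3,5) = 6.
4 is placed in column 6; hence (3,6) = 2.
Cage b's pair has sum 5; hence (4,1) = 2.
Row 4 already has 4, so (4,3) = 6.
Column 5 now contains 2, which forces (4,5) = 1.
6 is placed in row 4, so (4,6) = 3.
Row 5 already has 2, so (5,1) = 3.
Column 6 now contains 3, which forces (5,6) = 6.
Row 1 already has 5, leaving (1,1) = 1.
Row 3 now contains 1, which forces (3,1) = 5.
Completed grid: 1 2 3 6 4 5 / 6 1 5 2 3 4 / 5 3 4 1 6 2 / 2 5 6 4 1 3 / 3 4 1 5 2 6 / 4 6 2 3 5 1.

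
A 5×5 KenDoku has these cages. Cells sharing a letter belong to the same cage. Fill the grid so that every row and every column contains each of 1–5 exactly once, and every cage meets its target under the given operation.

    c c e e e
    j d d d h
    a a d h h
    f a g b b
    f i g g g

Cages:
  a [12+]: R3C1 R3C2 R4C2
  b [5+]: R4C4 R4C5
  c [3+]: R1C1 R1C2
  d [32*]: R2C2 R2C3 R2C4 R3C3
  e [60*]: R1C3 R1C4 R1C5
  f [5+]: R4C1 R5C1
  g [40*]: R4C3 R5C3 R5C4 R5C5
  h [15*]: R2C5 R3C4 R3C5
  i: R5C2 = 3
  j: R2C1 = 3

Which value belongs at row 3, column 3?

4

Cage j is given, so R2C1 = 3.
The 4 cells of cage d must have product 32; hence R3C3 = 4.
Cage i is a single given cell, leaving R5C2 = 3.
Row 3 already has 4, leaving R3C1 = 5.
The 3 cells of cage a must have sum 12, which forces R3C2 = 2.
Cage a has sum 12, which forces R4C2 = 5.
Cage c needs two cells with sum 3, which forces R1C1 = 2.
2 is placed in column 2, leaving R1C2 = 1.
1 is placed in column 2, leaving R2C2 = 4.
Cage h needs product 15; hence R2C5 = 5.
In column 3, 3 can only go at R1C3, so R1C3 = 3.
The 3 cells of cage e must have product 60; hence R1C4 = 5.
Row 1 now contains 3, so R1C5 = 4.
Cage g has product 40, leaving R5C3 = 5.
Cage g has product 40, so R5C4 = 4.
Cage f's pair has sum 5, so R4C1 = 4.
Row 5 now contains 4, which forces R5C1 = 1.
Row 5 already has 1, leaving R5C5 = 2.
Cage g needs product 40, which forces R4C3 = 1.
Cage b needs two cells with sum 5; hence R4C4 = 2.
Column 5 already has 2, so R4C5 = 3.
Column 3 already has 1; hence R2C3 = 2.
Column 4 now contains 2, which forces R2C4 = 1.
The 3 cells of cage h must have product 15; hence R3C4 = 3.
Column 5 now contains 3, leaving R3C5 = 1.
The full grid is 2 1 3 5 4 / 3 4 2 1 5 / 5 2 4 3 1 / 4 5 1 2 3 / 1 3 5 4 2.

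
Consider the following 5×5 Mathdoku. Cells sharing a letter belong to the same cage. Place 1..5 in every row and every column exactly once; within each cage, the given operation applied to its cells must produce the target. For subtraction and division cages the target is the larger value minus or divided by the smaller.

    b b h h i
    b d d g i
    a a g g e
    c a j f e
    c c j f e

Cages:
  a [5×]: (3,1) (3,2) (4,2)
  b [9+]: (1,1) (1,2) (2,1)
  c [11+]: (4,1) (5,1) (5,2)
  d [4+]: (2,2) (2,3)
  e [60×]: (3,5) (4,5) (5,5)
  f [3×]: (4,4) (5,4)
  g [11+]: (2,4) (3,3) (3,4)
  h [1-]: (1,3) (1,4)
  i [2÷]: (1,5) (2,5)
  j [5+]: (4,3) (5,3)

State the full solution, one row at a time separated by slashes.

The 3 cells of cage a must have product 5, which forces (3,1) = 1.
The 3 cells of cage a must have product 5, which forces (3,2) = 5.
The 3 cells of cage a must have product 5, leaving (4,2) = 1.
Row 4 now contains 1, so (4,4) = 3.
3 is placed in column 4, so (5,4) = 1.
Column 2 now contains 1, leaving (2,2) = 3.
Cage d needs two cells with sum 4, which forces (2,3) = 1.
Cage g needs sum 11, so (2,4) = 5.
Cage j's pair has sum 5, which forces (4,3) = 2.
The two cells of cage j must have sum 5, leaving (5,3) = 3.
Cage h's pair has difference 1, so (1,3) = 5.
Cage h's pair has difference 1, leaving (1,4) = 4.
Column 3 now contains 2; hence (3,3) = 4.
Cage g needs sum 11, leaving (3,4) = 2.
The 3 cells of cage e must have product 60, which forces (3,5) = 3.
Row 1 already has 5, leaving (1,1) = 3.
Row 1 already has 4, which forces (1,2) = 2.
Row 1 already has 2, leaving (1,5) = 1.
The 3 cells of cage b must have sum 9; hence (2,1) = 4.
4 is placed in row 2, which forces (2,5) = 2.
Column 1 now contains 4, leaving (4,1) = 5.
Row 4 already has 5, leaving (4,5) = 4.
Column 1 now contains 5; hence (5,1) = 2.
Column 2 already has 2, so (5,2) = 4.
Column 5 now contains 4, which forces (5,5) = 5.

3 2 5 4 1 / 4 3 1 5 2 / 1 5 4 2 3 / 5 1 2 3 4 / 2 4 3 1 5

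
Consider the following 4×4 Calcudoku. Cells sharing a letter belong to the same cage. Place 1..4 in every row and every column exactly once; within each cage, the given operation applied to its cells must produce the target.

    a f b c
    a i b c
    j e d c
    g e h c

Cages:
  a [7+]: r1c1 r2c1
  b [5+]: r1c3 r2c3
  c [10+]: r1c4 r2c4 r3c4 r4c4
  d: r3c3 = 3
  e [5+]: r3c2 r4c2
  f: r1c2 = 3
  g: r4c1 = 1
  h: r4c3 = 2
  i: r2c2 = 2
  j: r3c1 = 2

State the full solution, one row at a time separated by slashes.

4 3 1 2 / 3 2 4 1 / 2 1 3 4 / 1 4 2 3

Cage f is a single given cell, leaving r1c2 = 3.
I is a freebie, leaving r2c2 = 2.
Cage j is a single given cell; hence r3c1 = 2.
Cage d is a single given cell, so r3c3 = 3.
Cage g is given, which forces r4c1 = 1.
1 is placed in row 4, leaving r4c2 = 4.
Cage h is a single given cell, which forces r4c3 = 2.
2 is placed in row 4, which forces r4c4 = 3.
Row 1 already has 3; hence r1c1 = 4.
Row 1 already has 4, leaving r1c3 = 1.
Cage c needs sum 10; hence r1c4 = 2.
Cage a needs two cells with sum 7, so r2c1 = 3.
1 is placed in column 3, leaving r2c3 = 4.
Row 2 now contains 4, so r2c4 = 1.
Column 2 already has 4, leaving r3c2 = 1.
Column 4 now contains 1; hence r3c4 = 4.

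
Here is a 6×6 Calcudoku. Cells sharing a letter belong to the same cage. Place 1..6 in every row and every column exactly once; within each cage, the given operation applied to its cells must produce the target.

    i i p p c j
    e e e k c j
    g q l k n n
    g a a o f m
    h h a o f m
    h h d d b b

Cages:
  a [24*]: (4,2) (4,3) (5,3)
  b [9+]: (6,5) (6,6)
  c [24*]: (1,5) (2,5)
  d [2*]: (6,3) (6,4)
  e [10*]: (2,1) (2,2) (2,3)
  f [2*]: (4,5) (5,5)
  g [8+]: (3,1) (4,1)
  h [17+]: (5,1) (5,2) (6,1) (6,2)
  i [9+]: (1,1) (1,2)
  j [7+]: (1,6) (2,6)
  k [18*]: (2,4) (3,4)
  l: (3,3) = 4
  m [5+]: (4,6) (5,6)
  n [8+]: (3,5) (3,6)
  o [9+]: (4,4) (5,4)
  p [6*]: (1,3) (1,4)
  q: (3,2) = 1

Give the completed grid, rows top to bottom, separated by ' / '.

4 5 3 2 6 1 / 1 2 5 3 4 6 / 2 1 4 6 3 5 / 6 4 1 5 2 3 / 5 3 6 4 1 2 / 3 6 2 1 5 4

Q is a freebie, so (3,2) = 1.
Cage l is a single given cell, leaving (3,3) = 4.
In column 3, 5 can only go at (2,3), so (2,3) = 5.
Cage e has product 10, which forces (2,1) = 1.
5 is placed in row 2, so (2,2) = 2.
Column 2 already has 2, leaving (4,2) = 4.
The only place for 5 in row 1 is (1,2).
Cage i needs two cells with sum 9, leaving (1,1) = 4.
Row 1 now contains 4; hence (1,5) = 6.
Column 5 already has 6; hence (2,5) = 4.
Cage j's pair has sum 7, so (1,6) = 1.
Cage j's pair has sum 7, leaving (2,6) = 6.
Column 6 now contains 6; hence (6,6) = 4.
Row 2 now contains 6; hence (2,4) = 3.
Cage k needs two cells with product 18, so (3,4) = 6.
Column 4 now contains 6, which forces (4,4) = 5.
Column 4 now contains 6, leaving (5,4) = 4.
The two cells of cage b must have sum 9, which forces (6,5) = 5.
The two cells of cage p must have product 6, so (1,3) = 3.
Column 4 already has 3, leaving (1,4) = 2.
Column 5 already has 5; hence (3,5) = 3.
Cage n's pair has sum 8, leaving (3,6) = 5.
Column 4 already has 2, so (6,4) = 1.
Row 3 already has 5, which forces (3,1) = 2.
Cage g needs two cells with sum 8, leaving (4,1) = 6.
Row 4 already has 6; hence (4,3) = 1.
1 is placed in row 4, leaving (4,5) = 2.
2 is placed in row 4, leaving (4,6) = 3.
Column 1 already has 6, so (5,1) = 5.
Column 3 already has 1; hence (5,3) = 6.
Column 5 already has 2, leaving (5,5) = 1.
Column 6 already has 3, so (5,6) = 2.
Column 1 already has 6, leaving (6,1) = 3.
Row 6 now contains 3, which forces (6,2) = 6.
Row 6 now contains 1, which forces (6,3) = 2.
6 is placed in row 5, leaving (5,2) = 3.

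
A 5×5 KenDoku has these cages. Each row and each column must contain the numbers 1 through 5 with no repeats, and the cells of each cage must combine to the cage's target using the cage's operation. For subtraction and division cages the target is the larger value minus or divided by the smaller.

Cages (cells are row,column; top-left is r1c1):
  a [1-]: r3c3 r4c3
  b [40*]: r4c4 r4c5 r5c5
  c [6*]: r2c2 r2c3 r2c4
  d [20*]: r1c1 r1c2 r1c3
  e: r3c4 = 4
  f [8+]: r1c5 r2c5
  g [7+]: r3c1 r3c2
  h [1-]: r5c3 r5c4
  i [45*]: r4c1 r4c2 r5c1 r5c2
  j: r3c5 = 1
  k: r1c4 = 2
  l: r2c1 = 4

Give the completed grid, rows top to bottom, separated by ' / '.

1 4 5 2 3 / 4 2 1 3 5 / 2 5 3 4 1 / 3 1 4 5 2 / 5 3 2 1 4

Cage k is given, so r1c4 = 2.
L is a freebie, leaving r2c1 = 4.
Cage e is a single given cell, so r3c4 = 4.
Cage j is a single given cell, which forces r3c5 = 1.
Column 4 now contains 4; hence r4c4 = 5.
The only place for 3 in row 1 is r1c5.
Column 5 already has 3; hence r2c5 = 5.
Row 3 needs a 3, and only r3c3 is open for it.
The only place for 1 in row 5 is r5c4.
Column 4 already has 1, so r2c4 = 3.
The two cells of cage h must have difference 1; hence r5c3 = 2.
Row 5 already has 2, which forces r5c5 = 4.
Cage c has product 6, so r2c2 = 2.
Column 3 now contains 2, so r2c3 = 1.
2 is placed in column 2, so r3c2 = 5.
Column 3 now contains 2; hence r4c3 = 4.
4 is placed in column 5, which forces r4c5 = 2.
Column 2 now contains 5, so r5c2 = 3.
The 3 cells of cage d must have product 20, which forces r1c1 = 1.
Cage d has product 20, leaving r1c2 = 4.
Column 3 now contains 4, which forces r1c3 = 5.
Row 3 already has 5, leaving r3c1 = 2.
The 4 cells of cage i must have product 45, leaving r4c1 = 3.
Column 2 now contains 3; hence r4c2 = 1.
3 is placed in row 5, which forces r5c1 = 5.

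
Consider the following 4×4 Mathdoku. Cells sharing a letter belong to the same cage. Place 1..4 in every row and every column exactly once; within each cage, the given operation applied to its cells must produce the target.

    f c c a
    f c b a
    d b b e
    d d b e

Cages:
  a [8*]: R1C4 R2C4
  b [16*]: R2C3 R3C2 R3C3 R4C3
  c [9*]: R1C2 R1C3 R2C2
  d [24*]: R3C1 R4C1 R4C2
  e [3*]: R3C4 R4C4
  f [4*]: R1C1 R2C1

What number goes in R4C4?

Cage c needs product 9, leaving R1C2 = 1.
The 3 cells of cage c must have product 9, so R1C3 = 3.
Cage c needs product 9, so R2C2 = 3.
Cage b has product 16, which forces R3C2 = 2.
2 is placed in column 2, so R4C2 = 4.
Row 1 now contains 1; hence R1C1 = 4.
4 is placed in row 1, which forces R1C4 = 2.
The two cells of cage f must have product 4, so R2C1 = 1.
Column 4 already has 2; hence R2C4 = 4.
The 3 cells of cage d must have product 24; hence R3C1 = 3.
Row 3 already has 3; hence R3C4 = 1.
Cage d needs product 24; hence R4C1 = 2.
2 is placed in row 4; hence R4C3 = 1.
Column 4 already has 1, which forces R4C4 = 3.
Row 2 now contains 4, so R2C3 = 2.
1 is placed in row 3; hence R3C3 = 4.
Completed grid: 4 1 3 2 / 1 3 2 4 / 3 2 4 1 / 2 4 1 3.

3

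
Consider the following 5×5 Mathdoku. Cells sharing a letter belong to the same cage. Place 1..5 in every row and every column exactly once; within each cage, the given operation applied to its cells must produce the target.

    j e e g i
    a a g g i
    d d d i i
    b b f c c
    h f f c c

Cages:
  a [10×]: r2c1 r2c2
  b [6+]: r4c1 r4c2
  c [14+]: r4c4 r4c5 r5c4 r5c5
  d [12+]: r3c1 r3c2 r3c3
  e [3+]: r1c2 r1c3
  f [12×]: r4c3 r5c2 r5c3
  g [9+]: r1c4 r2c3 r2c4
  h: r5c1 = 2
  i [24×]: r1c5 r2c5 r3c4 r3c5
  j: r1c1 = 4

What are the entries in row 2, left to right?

5 2 3 1 4

Cage j is given, leaving r1c1 = 4.
Cage h is a single given cell, so r5c1 = 2.
2 is placed in column 1, so r2c1 = 5.
The two cells of cage a must have product 10, so r2c2 = 2.
Column 1 now contains 5, so r3c1 = 3.
Column 1 now contains 5, which forces r4c1 = 1.
Row 4 already has 1; hence r4c2 = 5.
2 is placed in column 2, leaving r1c2 = 1.
The two cells of cage e must have sum 3, so r1c3 = 2.
Row 1 already has 2; hence r1c4 = 5.
Row 1 already has 2, leaving r1c5 = 3.
Column 2 now contains 5, so r3c2 = 4.
Cage d needs sum 12, which forces r3c3 = 5.
4 is placed in column 2, leaving r5c2 = 3.
Row 5 already has 3; hence r5c4 = 4.
4 is placed in row 5; hence r5c5 = 5.
Cage i needs product 24, leaving r2c5 = 4.
The 3 cells of cage f must have product 12, leaving r4c3 = 4.
Cage c has sum 14; hence r4c4 = 3.
The 4 cells of cage c must have sum 14; hence r4c5 = 2.
4 is placed in row 5, so r5c3 = 1.
Column 3 already has 1, so r2c3 = 3.
Column 4 now contains 3; hence r2c4 = 1.
The 4 cells of cage i must have product 24, so r3c4 = 2.
2 is placed in column 5, leaving r3c5 = 1.
The full grid is 4 1 2 5 3 / 5 2 3 1 4 / 3 4 5 2 1 / 1 5 4 3 2 / 2 3 1 4 5.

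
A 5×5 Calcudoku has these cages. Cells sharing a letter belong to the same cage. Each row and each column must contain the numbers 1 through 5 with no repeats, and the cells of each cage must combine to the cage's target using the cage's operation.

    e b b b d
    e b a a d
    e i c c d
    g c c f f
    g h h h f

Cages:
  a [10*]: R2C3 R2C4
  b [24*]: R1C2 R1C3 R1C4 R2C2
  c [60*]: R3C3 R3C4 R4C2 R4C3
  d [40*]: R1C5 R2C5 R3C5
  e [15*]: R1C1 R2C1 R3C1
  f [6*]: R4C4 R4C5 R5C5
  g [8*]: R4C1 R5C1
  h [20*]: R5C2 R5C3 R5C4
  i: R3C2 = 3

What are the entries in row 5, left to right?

2 4 5 1 3

I is a freebie, so R3C2 = 3.
Cage c has product 60; hence R4C3 = 3.
Cage b needs product 24, so R1C4 = 3.
Cage f needs product 6, so R5C5 = 3.
The 3 cells of cage e must have product 15, so R2C1 = 3.
Row 2 needs a 1, and only R2C2 is open for it.
Row 1 needs a 1, and only R1C1 is open for it.
1 is placed in column 1; hence R3C1 = 5.
Cage c has product 60, which forces R4C2 = 5.
Column 2 already has 5; hence R5C2 = 4.
Column 2 already has 4, so R1C2 = 2.
Cage b needs product 24, leaving R1C3 = 4.
Row 1 already has 4, so R1C5 = 5.
Column 3 already has 4, leaving R3C3 = 1.
1 is placed in row 3, leaving R3C4 = 4.
4 is placed in row 3; hence R3C5 = 2.
The two cells of cage g must have product 8, so R4C1 = 4.
Column 5 already has 2, which forces R4C5 = 1.
4 is placed in row 5, so R5C1 = 2.
1 is placed in column 3, leaving R5C3 = 5.
5 is placed in row 5; hence R5C4 = 1.
Column 3 now contains 5, leaving R2C3 = 2.
The two cells of cage a must have product 10, leaving R2C4 = 5.
Column 5 already has 2; hence R2C5 = 4.
Row 4 now contains 1, which forces R4C4 = 2.
Completed grid: 1 2 4 3 5 / 3 1 2 5 4 / 5 3 1 4 2 / 4 5 3 2 1 / 2 4 5 1 3.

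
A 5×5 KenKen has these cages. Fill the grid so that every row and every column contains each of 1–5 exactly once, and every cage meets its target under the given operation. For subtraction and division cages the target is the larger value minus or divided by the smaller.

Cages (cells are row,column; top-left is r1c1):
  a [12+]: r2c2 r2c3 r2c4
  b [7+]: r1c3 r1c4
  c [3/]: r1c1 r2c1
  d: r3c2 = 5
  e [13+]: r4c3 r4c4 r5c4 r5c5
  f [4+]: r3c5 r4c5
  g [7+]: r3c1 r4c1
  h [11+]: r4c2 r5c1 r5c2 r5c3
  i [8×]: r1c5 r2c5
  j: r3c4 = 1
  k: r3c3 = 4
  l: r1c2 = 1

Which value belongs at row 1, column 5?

Cage l is a single given cell, which forces r1c2 = 1.
Cage d is a single given cell, leaving r3c2 = 5.
K is a freebie; hence r3c3 = 4.
J is a freebie, leaving r3c4 = 1.
1 is placed in row 3; hence r3c5 = 3.
Column 5 now contains 3, leaving r4c5 = 1.
Row 1 now contains 1, so r1c1 = 3.
Cage c's pair has quotient 3, leaving r2c1 = 1.
Row 3 now contains 3, leaving r3c1 = 2.
The two cells of cage g must have sum 7, which forces r4c1 = 5.
Column 1 already has 5; hence r5c1 = 4.
In row 1, 4 can only go at r1c5, so r1c5 = 4.
Column 5 already has 4, leaving r2c5 = 2.
Column 5 already has 2, so r5c5 = 5.
In row 4, 3 can only go at r4c3, so r4c3 = 3.
3 is placed in column 3, so r2c3 = 5.
Cage e needs sum 13; hence r4c4 = 2.
The 4 cells of cage e must have sum 13, leaving r5c4 = 3.
Column 3 already has 5, which forces r1c3 = 2.
Column 4 now contains 2, so r1c4 = 5.
Cage a needs sum 12, leaving r2c2 = 3.
3 is placed in column 4, which forces r2c4 = 4.
Row 4 already has 2; hence r4c2 = 4.
Row 5 now contains 3, so r5c2 = 2.
Cage h needs sum 11; hence r5c3 = 1.
The full grid is 3 1 2 5 4 / 1 3 5 4 2 / 2 5 4 1 3 / 5 4 3 2 1 / 4 2 1 3 5.

4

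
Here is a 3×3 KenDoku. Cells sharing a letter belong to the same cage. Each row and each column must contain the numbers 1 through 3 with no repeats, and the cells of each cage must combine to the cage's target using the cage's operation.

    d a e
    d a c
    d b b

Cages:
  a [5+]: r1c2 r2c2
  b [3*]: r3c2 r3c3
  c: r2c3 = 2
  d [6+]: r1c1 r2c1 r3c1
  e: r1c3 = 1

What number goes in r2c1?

E is a freebie, so r1c3 = 1.
Cage c is a single given cell, so r2c3 = 2.
Column 3 already has 1; hence r3c3 = 3.
Cage a needs two cells with sum 5; hence r1c2 = 2.
Row 2 now contains 2, so r2c2 = 3.
3 is placed in row 3, leaving r3c2 = 1.
Row 1 already has 2; hence r1c1 = 3.
3 is placed in row 2, which forces r2c1 = 1.
Row 3 already has 1; hence r3c1 = 2.
Filled in: 3 2 1 / 1 3 2 / 2 1 3.

1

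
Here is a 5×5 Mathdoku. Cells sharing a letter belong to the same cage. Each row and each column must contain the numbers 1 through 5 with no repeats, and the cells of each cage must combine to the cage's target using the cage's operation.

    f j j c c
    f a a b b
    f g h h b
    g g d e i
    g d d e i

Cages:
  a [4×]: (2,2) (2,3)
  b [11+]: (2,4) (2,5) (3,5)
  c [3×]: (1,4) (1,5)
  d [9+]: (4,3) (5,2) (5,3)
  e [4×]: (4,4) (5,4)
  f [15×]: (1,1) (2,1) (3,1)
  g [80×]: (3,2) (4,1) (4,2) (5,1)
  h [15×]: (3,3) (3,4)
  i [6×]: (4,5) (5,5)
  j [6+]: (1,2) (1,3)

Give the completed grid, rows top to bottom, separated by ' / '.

In column 2, 3 can only go at (5,2), so (5,2) = 3.
The two cells of cage i must have product 6, which forces (4,5) = 3.
Row 5 already has 3, so (5,5) = 2.
Cage c's pair has product 3, leaving (1,4) = 3.
3 is placed in column 5; hence (1,5) = 1.
3 is placed in column 4, which forces (3,4) = 5.
5 is placed in row 3, so (3,5) = 4.
Row 1 already has 1, so (1,1) = 5.
5 is placed in column 4; hence (2,4) = 2.
4 is placed in column 5, which forces (2,5) = 5.
5 is placed in row 3; hence (3,3) = 3.
Column 1 now contains 5, so (4,1) = 2.
Column 1 now contains 5, so (5,1) = 4.
Row 5 already has 4, so (5,4) = 1.
Cage f needs product 15, which forces (2,1) = 3.
Row 3 already has 3; hence (3,1) = 1.
The 4 cells of cage g must have product 80, which forces (3,2) = 2.
The 4 cells of cage g must have product 80, leaving (4,2) = 5.
Cage d needs sum 9, which forces (4,3) = 1.
1 is placed in column 4, leaving (4,4) = 4.
Row 5 now contains 1, leaving (5,3) = 5.
2 is placed in column 2; hence (1,2) = 4.
The two cells of cage j must have sum 6, which forces (1,3) = 2.
The two cells of cage a must have product 4, so (2,2) = 1.
Column 3 already has 1, so (2,3) = 4.

5 4 2 3 1 / 3 1 4 2 5 / 1 2 3 5 4 / 2 5 1 4 3 / 4 3 5 1 2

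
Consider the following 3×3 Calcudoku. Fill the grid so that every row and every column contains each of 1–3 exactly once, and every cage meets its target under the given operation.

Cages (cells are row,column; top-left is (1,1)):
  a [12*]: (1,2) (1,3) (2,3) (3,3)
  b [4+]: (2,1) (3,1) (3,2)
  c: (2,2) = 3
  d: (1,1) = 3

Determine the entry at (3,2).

1

Cage d is given; hence (1,1) = 3.
Cage a has product 12, which forces (1,2) = 2.
Row 1 already has 3, so (1,3) = 1.
The 3 cells of cage b must have sum 4; hence (2,1) = 1.
Cage c is given, which forces (2,2) = 3.
3 is placed in row 2, leaving (2,3) = 2.
The 3 cells of cage b must have sum 4, leaving (3,1) = 2.
Cage b has sum 4, which forces (3,2) = 1.
Column 3 already has 2, which forces (3,3) = 3.
Completed grid: 3 2 1 / 1 3 2 / 2 1 3.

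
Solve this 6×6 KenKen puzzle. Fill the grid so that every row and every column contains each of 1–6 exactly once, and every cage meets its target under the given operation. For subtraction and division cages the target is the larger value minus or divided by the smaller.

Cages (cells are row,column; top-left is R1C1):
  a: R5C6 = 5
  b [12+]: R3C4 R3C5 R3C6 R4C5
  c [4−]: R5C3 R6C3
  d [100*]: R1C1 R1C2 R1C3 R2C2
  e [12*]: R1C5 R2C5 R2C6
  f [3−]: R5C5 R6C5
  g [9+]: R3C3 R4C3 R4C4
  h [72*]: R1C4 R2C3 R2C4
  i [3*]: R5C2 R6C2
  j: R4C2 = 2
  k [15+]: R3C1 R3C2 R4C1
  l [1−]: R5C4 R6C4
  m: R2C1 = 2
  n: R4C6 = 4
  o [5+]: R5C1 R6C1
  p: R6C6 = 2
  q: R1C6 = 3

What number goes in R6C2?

Cage q is a single given cell, which forces R1C6 = 3.
M is a freebie, so R2C1 = 2.
Cage d needs product 100, so R2C2 = 5.
Cage j is a single given cell, leaving R4C2 = 2.
Cage n is a single given cell, so R4C6 = 4.
Cage a is given; hence R5C6 = 5.
Cage p is a single given cell; hence R6C6 = 2.
Row 1 needs a 2, and only R1C5 is open for it.
In row 1, 6 can only go at R1C4, so R1C4 = 6.
The only place for 6 in row 5 is R5C5.
6 is placed in column 5, which forces R2C5 = 1.
Cage e has product 12; hence R2C6 = 6.
6 is placed in column 6, leaving R3C6 = 1.
Cage f needs two cells with difference 3; hence R6C5 = 3.
Cage b has sum 12, which forces R3C4 = 2.
Cage b has sum 12, leaving R3C5 = 4.
Column 5 now contains 3; hence R4C5 = 5.
The two cells of cage i must have product 3, so R5C2 = 3.
Row 5 already has 3; hence R5C4 = 4.
Row 6 already has 3, leaving R6C2 = 1.
Row 6 now contains 1; hence R6C4 = 5.
Column 2 already has 1, so R1C2 = 4.
Cage h has product 72, so R2C3 = 4.
4 is placed in column 4, leaving R2C4 = 3.
Cage k needs sum 15; hence R3C1 = 3.
Row 3 now contains 4, which forces R3C2 = 6.
Cage g needs sum 9; hence R3C3 = 5.
5 is placed in row 4, leaving R4C1 = 6.
Column 4 now contains 3, which forces R4C4 = 1.
Row 5 already has 4, so R5C1 = 1.
Cage c needs two cells with difference 4, so R5C3 = 2.
Row 6 now contains 1; hence R6C1 = 4.
5 is placed in row 6, which forces R6C3 = 6.
Column 1 now contains 1, leaving R1C1 = 5.
5 is placed in column 3, so R1C3 = 1.
1 is placed in row 4, which forces R4C3 = 3.
Filled in: 5 4 1 6 2 3 / 2 5 4 3 1 6 / 3 6 5 2 4 1 / 6 2 3 1 5 4 / 1 3 2 4 6 5 / 4 1 6 5 3 2.

1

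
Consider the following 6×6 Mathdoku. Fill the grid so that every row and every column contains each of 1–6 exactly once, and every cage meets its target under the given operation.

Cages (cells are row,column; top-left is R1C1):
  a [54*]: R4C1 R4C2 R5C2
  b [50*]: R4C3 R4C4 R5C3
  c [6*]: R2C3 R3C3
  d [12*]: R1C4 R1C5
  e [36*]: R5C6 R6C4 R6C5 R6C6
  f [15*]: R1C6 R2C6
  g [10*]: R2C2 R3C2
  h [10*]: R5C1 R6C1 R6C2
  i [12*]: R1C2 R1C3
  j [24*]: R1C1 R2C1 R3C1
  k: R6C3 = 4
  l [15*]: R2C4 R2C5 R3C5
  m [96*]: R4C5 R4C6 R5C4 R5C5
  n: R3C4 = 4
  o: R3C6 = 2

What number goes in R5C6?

N is a freebie; hence R3C4 = 4.
Cage o is a single given cell, which forces R3C6 = 2.
Cage a needs product 54, so R4C1 = 3.
Cage a needs product 54, which forces R4C2 = 6.
Cage b needs product 50, which forces R4C3 = 2.
Cage b has product 50; hence R4C4 = 5.
Cage a needs product 54, leaving R5C2 = 3.
The 3 cells of cage b must have product 50, which forces R5C3 = 5.
K is a freebie, leaving R6C3 = 4.
The two cells of cage g must have product 10, which forces R2C2 = 2.
Row 3 already has 2, which forces R3C2 = 5.
Cage m has product 96, which forces R4C5 = 1.
Cage m needs product 96, leaving R4C6 = 4.
Cage m has product 96, so R5C4 = 6.
Cage m has product 96, which forces R5C5 = 4.
Row 5 now contains 6, so R5C6 = 1.
5 is placed in column 2, so R6C2 = 1.
2 is placed in column 2, so R1C2 = 4.
The two cells of cage i must have product 12; hence R1C3 = 3.
Cage d's pair has product 12, so R1C4 = 2.
Cage d needs two cells with product 12, so R1C5 = 6.
Row 1 now contains 3, so R1C6 = 5.
The 3 cells of cage l must have product 15, so R2C4 = 1.
Cage l has product 15, so R2C5 = 5.
5 is placed in column 6; hence R2C6 = 3.
Column 5 now contains 1; hence R3C5 = 3.
Row 5 already has 1, leaving R5C1 = 2.
Cage h has product 10, leaving R6C1 = 5.
Column 4 now contains 2, so R6C4 = 3.
3 is placed in column 5, leaving R6C5 = 2.
3 is placed in column 6, which forces R6C6 = 6.
6 is placed in row 1, so R1C1 = 1.
Cage j needs product 24, so R2C1 = 4.
Row 2 already has 1, which forces R2C3 = 6.
The 3 cells of cage j must have product 24, leaving R3C1 = 6.
The two cells of cage c must have product 6, so R3C3 = 1.
The full grid is 1 4 3 2 6 5 / 4 2 6 1 5 3 / 6 5 1 4 3 2 / 3 6 2 5 1 4 / 2 3 5 6 4 1 / 5 1 4 3 2 6.

1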